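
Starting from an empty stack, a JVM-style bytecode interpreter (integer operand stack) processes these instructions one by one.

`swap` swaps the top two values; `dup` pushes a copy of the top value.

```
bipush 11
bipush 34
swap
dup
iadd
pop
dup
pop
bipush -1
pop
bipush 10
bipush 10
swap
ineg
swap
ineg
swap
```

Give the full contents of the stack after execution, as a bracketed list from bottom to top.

[34, -10, -10]

bipush 11 : [11]
bipush 34 : [11, 34]
swap      : [34, 11]
dup       : [34, 11, 11]
iadd      : [34, 22]
pop       : [34]
dup       : [34, 34]
pop       : [34]
bipush -1 : [34, -1]
pop       : [34]
bipush 10 : [34, 10]
bipush 10 : [34, 10, 10]
swap      : [34, 10, 10]
ineg      : [34, 10, -10]
swap      : [34, -10, 10]
ineg      : [34, -10, -10]
swap      : [34, -10, -10]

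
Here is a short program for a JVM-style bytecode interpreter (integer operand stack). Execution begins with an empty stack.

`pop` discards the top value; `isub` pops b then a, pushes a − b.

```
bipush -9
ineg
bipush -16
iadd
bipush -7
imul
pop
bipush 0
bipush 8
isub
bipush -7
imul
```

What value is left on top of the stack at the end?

bipush -9  -> -9
ineg       -> 9
bipush -16 -> 9 -16
iadd       -> -7
bipush -7  -> -7 -7
imul       -> 49
pop        -> (empty)
bipush 0   -> 0
bipush 8   -> 0 8
isub       -> -8
bipush -7  -> -8 -7
imul       -> 56

56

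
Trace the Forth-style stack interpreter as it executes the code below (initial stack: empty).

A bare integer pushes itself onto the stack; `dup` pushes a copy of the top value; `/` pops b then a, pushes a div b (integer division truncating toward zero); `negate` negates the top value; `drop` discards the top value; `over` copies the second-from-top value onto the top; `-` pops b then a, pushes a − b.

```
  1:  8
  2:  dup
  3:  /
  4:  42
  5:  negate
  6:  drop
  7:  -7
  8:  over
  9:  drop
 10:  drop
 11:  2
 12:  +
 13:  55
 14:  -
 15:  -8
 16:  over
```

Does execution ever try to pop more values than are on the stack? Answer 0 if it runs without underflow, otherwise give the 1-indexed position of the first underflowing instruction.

8      → [8]
dup    → [8, 8]
/      → [1]
42     → [1, 42]
negate → [1, -42]
drop   → [1]
-7     → [1, -7]
over   → [1, -7, 1]
drop   → [1, -7]
drop   → [1]
2      → [1, 2]
+      → [3]
55     → [3, 55]
-      → [-52]
-8     → [-52, -8]
over   → [-52, -8, -52]

0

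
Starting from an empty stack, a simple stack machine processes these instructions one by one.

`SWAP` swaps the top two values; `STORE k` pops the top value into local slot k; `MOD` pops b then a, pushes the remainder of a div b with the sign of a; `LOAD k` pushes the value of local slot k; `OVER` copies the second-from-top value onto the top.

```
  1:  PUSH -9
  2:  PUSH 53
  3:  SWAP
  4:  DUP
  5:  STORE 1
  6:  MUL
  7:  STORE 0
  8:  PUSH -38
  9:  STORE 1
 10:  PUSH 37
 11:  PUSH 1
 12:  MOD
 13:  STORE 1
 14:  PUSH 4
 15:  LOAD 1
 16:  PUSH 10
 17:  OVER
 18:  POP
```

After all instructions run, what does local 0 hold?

-477

PUSH -9   -9
PUSH 53   -9 53
SWAP      53 -9
DUP       53 -9 -9
STORE 1   53 -9
MUL       -477
STORE 0   (empty)
PUSH -38  -38
STORE 1   (empty)
PUSH 37   37
PUSH 1    37 1
MOD       0
STORE 1   (empty)
PUSH 4    4
LOAD 1    4 0
PUSH 10   4 0 10
OVER      4 0 10 0
POP       4 0 10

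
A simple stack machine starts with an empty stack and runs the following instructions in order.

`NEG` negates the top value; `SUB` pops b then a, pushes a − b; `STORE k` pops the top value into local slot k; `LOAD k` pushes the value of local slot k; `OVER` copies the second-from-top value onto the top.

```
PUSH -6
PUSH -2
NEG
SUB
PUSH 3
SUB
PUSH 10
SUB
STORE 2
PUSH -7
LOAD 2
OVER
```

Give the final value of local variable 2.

PUSH -6 -> [-6]
PUSH -2 -> [-6, -2]
NEG     -> [-6, 2]
SUB     -> [-8]
PUSH 3  -> [-8, 3]
SUB     -> [-11]
PUSH 10 -> [-11, 10]
SUB     -> [-21]
STORE 2 -> []
PUSH -7 -> [-7]
LOAD 2  -> [-7, -21]
OVER    -> [-7, -21, -7]

-21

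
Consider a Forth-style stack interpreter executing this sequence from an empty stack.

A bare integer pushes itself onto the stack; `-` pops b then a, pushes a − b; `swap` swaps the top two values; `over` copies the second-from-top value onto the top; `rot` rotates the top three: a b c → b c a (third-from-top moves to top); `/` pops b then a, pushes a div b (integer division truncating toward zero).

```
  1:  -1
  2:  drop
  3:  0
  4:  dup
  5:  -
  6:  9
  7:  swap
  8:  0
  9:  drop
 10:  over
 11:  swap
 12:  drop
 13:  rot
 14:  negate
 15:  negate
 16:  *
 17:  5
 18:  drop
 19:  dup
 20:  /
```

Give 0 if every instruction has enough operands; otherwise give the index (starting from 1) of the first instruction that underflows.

13

-1   → -1
drop → (empty)
0    → 0
dup  → 0 0
-    → 0
9    → 0 9
swap → 9 0
0    → 9 0 0
drop → 9 0
over → 9 0 9
swap → 9 9 0
drop → 9 9
rot  — needs 3 operands, stack has 2 → underflow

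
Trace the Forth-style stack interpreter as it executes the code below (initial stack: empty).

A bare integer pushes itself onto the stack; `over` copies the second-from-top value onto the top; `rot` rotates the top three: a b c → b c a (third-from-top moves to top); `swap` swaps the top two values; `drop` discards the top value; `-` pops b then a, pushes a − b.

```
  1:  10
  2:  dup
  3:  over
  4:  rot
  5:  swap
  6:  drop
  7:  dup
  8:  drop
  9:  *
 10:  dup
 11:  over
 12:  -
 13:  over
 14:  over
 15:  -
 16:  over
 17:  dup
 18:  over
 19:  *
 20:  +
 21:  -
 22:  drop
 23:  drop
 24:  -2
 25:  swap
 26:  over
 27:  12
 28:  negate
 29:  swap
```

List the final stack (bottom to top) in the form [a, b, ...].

10     → [10]
dup    → [10, 10]
over   → [10, 10, 10]
rot    → [10, 10, 10]
swap   → [10, 10, 10]
drop   → [10, 10]
dup    → [10, 10, 10]
drop   → [10, 10]
*      → [100]
dup    → [100, 100]
over   → [100, 100, 100]
-      → [100, 0]
over   → [100, 0, 100]
over   → [100, 0, 100, 0]
-      → [100, 0, 100]
over   → [100, 0, 100, 0]
dup    → [100, 0, 100, 0, 0]
over   → [100, 0, 100, 0, 0, 0]
*      → [100, 0, 100, 0, 0]
+      → [100, 0, 100, 0]
-      → [100, 0, 100]
drop   → [100, 0]
drop   → [100]
-2     → [100, -2]
swap   → [-2, 100]
over   → [-2, 100, -2]
12     → [-2, 100, -2, 12]
negate → [-2, 100, -2, -12]
swap   → [-2, 100, -12, -2]

[-2, 100, -12, -2]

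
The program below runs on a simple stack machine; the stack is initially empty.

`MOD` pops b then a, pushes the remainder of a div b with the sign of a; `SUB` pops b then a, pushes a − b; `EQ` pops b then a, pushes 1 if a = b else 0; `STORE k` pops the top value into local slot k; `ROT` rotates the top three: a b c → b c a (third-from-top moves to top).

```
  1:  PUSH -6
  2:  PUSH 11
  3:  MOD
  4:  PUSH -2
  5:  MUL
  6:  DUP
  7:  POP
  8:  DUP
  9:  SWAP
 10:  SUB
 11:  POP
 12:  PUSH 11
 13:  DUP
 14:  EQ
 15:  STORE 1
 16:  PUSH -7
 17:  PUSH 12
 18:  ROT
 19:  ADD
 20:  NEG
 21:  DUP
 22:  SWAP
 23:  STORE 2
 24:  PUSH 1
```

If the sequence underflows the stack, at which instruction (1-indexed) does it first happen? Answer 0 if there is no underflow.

PUSH -6  [-6]
PUSH 11  [-6, 11]
MOD      [-6]
PUSH -2  [-6, -2]
MUL      [12]
DUP      [12, 12]
POP      [12]
DUP      [12, 12]
SWAP     [12, 12]
SUB      [0]
POP      []
PUSH 11  [11]
DUP      [11, 11]
EQ       [1]
STORE 1  []
PUSH -7  [-7]
PUSH 12  [-7, 12]
ROT  — needs 3 operands, stack has 2 → underflow

18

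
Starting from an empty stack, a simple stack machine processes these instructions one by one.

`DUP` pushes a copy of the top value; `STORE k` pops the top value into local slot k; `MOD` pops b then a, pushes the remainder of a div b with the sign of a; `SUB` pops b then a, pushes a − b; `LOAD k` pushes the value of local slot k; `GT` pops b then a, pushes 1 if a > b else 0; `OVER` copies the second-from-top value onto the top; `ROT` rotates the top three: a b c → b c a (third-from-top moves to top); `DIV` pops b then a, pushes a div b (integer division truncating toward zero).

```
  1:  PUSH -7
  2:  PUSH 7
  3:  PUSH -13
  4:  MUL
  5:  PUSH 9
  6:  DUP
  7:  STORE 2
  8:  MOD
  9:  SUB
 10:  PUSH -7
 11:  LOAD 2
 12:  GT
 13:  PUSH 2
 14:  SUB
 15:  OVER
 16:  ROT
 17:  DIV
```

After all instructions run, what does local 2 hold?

PUSH -7  → [-7]
PUSH 7   → [-7, 7]
PUSH -13 → [-7, 7, -13]
MUL      → [-7, -91]
PUSH 9   → [-7, -91, 9]
DUP      → [-7, -91, 9, 9]
STORE 2  → [-7, -91, 9]
MOD      → [-7, -1]
SUB      → [-6]
PUSH -7  → [-6, -7]
LOAD 2   → [-6, -7, 9]
GT       → [-6, 0]
PUSH 2   → [-6, 0, 2]
SUB      → [-6, -2]
OVER     → [-6, -2, -6]
ROT      → [-2, -6, -6]
DIV      → [-2, 1]

9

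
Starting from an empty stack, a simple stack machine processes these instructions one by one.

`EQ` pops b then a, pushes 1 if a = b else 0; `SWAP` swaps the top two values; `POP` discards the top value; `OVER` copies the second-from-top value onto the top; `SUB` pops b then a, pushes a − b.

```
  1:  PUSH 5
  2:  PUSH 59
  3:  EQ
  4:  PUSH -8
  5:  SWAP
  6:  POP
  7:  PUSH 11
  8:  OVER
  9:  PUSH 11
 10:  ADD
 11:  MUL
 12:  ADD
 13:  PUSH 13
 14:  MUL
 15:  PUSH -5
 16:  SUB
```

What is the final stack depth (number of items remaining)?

PUSH 5   5
PUSH 59  5 59
EQ       0
PUSH -8  0 -8
SWAP     -8 0
POP      -8
PUSH 11  -8 11
OVER     -8 11 -8
PUSH 11  -8 11 -8 11
ADD      -8 11 3
MUL      -8 33
ADD      25
PUSH 13  25 13
MUL      325
PUSH -5  325 -5
SUB      330

1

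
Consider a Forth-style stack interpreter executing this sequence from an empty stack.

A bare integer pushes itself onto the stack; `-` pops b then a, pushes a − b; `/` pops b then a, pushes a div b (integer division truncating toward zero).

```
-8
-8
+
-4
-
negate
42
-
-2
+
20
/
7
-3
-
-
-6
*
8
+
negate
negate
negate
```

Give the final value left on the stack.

-74

-8     → [-8]
-8     → [-8, -8]
+      → [-16]
-4     → [-16, -4]
-      → [-12]
negate → [12]
42     → [12, 42]
-      → [-30]
-2     → [-30, -2]
+      → [-32]
20     → [-32, 20]
/      → [-1]
7      → [-1, 7]
-3     → [-1, 7, -3]
-      → [-1, 10]
-      → [-11]
-6     → [-11, -6]
*      → [66]
8      → [66, 8]
+      → [74]
negate → [-74]
negate → [74]
negate → [-74]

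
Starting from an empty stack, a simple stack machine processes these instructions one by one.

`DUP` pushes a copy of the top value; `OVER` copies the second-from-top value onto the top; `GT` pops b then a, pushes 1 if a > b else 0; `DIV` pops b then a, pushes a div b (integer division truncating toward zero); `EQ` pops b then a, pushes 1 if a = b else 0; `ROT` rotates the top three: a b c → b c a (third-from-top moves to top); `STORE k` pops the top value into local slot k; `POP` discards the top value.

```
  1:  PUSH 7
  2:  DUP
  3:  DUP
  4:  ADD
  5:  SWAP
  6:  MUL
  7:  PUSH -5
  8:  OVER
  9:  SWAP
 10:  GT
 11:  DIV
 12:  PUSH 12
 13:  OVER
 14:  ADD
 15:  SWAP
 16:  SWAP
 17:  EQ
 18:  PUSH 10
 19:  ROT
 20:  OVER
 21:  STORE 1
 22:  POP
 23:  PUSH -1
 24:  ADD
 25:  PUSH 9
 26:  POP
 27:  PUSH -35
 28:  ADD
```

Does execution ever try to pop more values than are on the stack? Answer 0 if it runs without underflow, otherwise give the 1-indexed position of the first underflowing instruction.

PUSH 7  : [7]
DUP     : [7, 7]
DUP     : [7, 7, 7]
ADD     : [7, 14]
SWAP    : [14, 7]
MUL     : [98]
PUSH -5 : [98, -5]
OVER    : [98, -5, 98]
SWAP    : [98, 98, -5]
GT      : [98, 1]
DIV     : [98]
PUSH 12 : [98, 12]
OVER    : [98, 12, 98]
ADD     : [98, 110]
SWAP    : [110, 98]
SWAP    : [98, 110]
EQ      : [0]
PUSH 10 : [0, 10]
ROT  — needs 3 operands, stack has 2 → underflow

19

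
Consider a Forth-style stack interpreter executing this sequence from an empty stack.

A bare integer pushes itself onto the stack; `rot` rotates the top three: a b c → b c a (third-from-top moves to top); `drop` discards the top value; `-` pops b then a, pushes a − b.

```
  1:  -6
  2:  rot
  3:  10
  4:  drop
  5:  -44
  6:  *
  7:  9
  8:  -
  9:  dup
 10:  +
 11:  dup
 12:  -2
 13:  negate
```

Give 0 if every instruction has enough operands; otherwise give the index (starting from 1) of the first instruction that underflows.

2

-6 : [-6]
rot  — needs 3 operands, stack has 1 → underflow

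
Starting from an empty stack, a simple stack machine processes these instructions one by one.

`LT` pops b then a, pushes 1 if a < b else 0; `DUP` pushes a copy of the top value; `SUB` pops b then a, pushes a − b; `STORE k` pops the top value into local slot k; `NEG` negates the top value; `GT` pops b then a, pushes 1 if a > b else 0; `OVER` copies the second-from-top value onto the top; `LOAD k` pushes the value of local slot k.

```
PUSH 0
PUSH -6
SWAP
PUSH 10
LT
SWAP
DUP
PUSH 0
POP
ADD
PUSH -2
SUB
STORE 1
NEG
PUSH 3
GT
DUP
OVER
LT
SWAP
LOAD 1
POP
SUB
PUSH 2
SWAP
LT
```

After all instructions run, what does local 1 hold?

-10

PUSH 0  -> 0
PUSH -6 -> 0 -6
SWAP    -> -6 0
PUSH 10 -> -6 0 10
LT      -> -6 1
SWAP    -> 1 -6
DUP     -> 1 -6 -6
PUSH 0  -> 1 -6 -6 0
POP     -> 1 -6 -6
ADD     -> 1 -12
PUSH -2 -> 1 -12 -2
SUB     -> 1 -10
STORE 1 -> 1
NEG     -> -1
PUSH 3  -> -1 3
GT      -> 0
DUP     -> 0 0
OVER    -> 0 0 0
LT      -> 0 0
SWAP    -> 0 0
LOAD 1  -> 0 0 -10
POP     -> 0 0
SUB     -> 0
PUSH 2  -> 0 2
SWAP    -> 2 0
LT      -> 0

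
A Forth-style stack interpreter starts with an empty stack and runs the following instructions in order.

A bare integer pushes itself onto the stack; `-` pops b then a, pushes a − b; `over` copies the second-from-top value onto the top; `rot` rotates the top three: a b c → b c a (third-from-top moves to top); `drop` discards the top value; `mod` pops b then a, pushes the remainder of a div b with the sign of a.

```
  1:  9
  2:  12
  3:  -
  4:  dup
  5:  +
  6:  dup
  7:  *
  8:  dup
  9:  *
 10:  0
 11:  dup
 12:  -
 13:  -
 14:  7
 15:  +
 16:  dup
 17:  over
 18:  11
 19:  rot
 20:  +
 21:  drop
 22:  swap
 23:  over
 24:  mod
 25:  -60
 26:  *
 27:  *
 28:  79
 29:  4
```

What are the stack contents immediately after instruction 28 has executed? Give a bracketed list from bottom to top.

9    -> 9
12   -> 9 12
-    -> -3
dup  -> -3 -3
+    -> -6
dup  -> -6 -6
*    -> 36
dup  -> 36 36
*    -> 1296
0    -> 1296 0
dup  -> 1296 0 0
-    -> 1296 0
-    -> 1296
7    -> 1296 7
+    -> 1303
dup  -> 1303 1303
over -> 1303 1303 1303
11   -> 1303 1303 1303 11
rot  -> 1303 1303 11 1303
+    -> 1303 1303 1314
drop -> 1303 1303
swap -> 1303 1303
over -> 1303 1303 1303
mod  -> 1303 0
-60  -> 1303 0 -60
*    -> 1303 0
*    -> 0
79   -> 0 79

[0, 79]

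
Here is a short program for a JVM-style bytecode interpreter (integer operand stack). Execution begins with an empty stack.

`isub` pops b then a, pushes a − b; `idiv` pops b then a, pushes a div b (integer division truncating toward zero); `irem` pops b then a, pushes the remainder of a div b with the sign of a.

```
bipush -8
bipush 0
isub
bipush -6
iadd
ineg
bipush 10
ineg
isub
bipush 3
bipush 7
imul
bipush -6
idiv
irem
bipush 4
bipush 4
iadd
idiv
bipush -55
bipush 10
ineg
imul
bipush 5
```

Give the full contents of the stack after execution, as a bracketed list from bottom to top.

[0, 550, 5]

bipush -8  : -8
bipush 0   : -8 0
isub       : -8
bipush -6  : -8 -6
iadd       : -14
ineg       : 14
bipush 10  : 14 10
ineg       : 14 -10
isub       : 24
bipush 3   : 24 3
bipush 7   : 24 3 7
imul       : 24 21
bipush -6  : 24 21 -6
idiv       : 24 -3
irem       : 0
bipush 4   : 0 4
bipush 4   : 0 4 4
iadd       : 0 8
idiv       : 0
bipush -55 : 0 -55
bipush 10  : 0 -55 10
ineg       : 0 -55 -10
imul       : 0 550
bipush 5   : 0 550 5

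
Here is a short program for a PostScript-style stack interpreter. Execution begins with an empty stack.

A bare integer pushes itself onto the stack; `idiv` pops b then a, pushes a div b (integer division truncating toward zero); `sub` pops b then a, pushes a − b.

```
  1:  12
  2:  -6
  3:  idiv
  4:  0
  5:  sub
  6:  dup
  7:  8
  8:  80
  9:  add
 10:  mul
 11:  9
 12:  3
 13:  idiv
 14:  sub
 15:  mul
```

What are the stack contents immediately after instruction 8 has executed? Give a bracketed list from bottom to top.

[-2, -2, 8, 80]

12   -> [12]
-6   -> [12, -6]
idiv -> [-2]
0    -> [-2, 0]
sub  -> [-2]
dup  -> [-2, -2]
8    -> [-2, -2, 8]
80   -> [-2, -2, 8, 80]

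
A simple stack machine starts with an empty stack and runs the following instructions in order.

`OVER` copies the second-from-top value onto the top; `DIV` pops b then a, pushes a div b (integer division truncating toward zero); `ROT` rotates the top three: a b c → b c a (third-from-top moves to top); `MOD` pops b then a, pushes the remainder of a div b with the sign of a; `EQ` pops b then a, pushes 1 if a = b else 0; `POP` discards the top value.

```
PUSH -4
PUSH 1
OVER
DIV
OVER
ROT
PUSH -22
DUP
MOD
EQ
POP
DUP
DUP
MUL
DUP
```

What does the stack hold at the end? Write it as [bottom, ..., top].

PUSH -4  -> -4
PUSH 1   -> -4 1
OVER     -> -4 1 -4
DIV      -> -4 0
OVER     -> -4 0 -4
ROT      -> 0 -4 -4
PUSH -22 -> 0 -4 -4 -22
DUP      -> 0 -4 -4 -22 -22
MOD      -> 0 -4 -4 0
EQ       -> 0 -4 0
POP      -> 0 -4
DUP      -> 0 -4 -4
DUP      -> 0 -4 -4 -4
MUL      -> 0 -4 16
DUP      -> 0 -4 16 16

[0, -4, 16, 16]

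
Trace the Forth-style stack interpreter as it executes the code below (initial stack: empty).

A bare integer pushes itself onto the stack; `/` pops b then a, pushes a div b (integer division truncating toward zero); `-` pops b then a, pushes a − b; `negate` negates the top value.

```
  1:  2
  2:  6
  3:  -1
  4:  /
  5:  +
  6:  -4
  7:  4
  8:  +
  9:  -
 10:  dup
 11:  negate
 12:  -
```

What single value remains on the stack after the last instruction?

2       [2]
6       [2, 6]
-1      [2, 6, -1]
/       [2, -6]
+       [-4]
-4      [-4, -4]
4       [-4, -4, 4]
+       [-4, 0]
-       [-4]
dup     [-4, -4]
negate  [-4, 4]
-       [-8]

-8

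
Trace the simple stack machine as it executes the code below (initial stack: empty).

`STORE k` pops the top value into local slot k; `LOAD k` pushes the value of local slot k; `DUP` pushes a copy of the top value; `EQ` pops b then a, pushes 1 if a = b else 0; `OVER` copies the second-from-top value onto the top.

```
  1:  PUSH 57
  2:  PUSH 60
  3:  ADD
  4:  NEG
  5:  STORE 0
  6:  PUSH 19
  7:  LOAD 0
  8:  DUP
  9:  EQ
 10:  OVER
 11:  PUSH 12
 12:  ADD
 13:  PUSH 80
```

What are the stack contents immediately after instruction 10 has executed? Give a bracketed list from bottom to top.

PUSH 57  [57]
PUSH 60  [57, 60]
ADD      [117]
NEG      [-117]
STORE 0  []
PUSH 19  [19]
LOAD 0   [19, -117]
DUP      [19, -117, -117]
EQ       [19, 1]
OVER     [19, 1, 19]

[19, 1, 19]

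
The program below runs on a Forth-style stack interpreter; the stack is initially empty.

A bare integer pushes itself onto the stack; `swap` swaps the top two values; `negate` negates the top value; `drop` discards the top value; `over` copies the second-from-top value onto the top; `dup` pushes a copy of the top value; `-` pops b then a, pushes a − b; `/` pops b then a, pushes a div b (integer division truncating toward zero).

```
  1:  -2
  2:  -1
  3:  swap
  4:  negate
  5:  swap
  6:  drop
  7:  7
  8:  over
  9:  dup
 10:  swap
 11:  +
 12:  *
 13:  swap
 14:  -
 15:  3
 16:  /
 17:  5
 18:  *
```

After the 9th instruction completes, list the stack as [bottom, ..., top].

-2     : [-2]
-1     : [-2, -1]
swap   : [-1, -2]
negate : [-1, 2]
swap   : [2, -1]
drop   : [2]
7      : [2, 7]
over   : [2, 7, 2]
dup    : [2, 7, 2, 2]

[2, 7, 2, 2]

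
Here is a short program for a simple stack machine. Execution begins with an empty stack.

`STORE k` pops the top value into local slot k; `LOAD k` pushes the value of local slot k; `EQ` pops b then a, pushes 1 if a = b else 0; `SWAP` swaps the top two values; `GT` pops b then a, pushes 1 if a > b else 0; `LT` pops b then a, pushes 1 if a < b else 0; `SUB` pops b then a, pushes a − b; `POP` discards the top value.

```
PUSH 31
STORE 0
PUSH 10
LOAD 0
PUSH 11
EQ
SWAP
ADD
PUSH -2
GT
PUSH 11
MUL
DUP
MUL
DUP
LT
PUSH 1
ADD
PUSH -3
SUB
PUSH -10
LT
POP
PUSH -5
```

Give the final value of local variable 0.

PUSH 31  → [31]
STORE 0  → []
PUSH 10  → [10]
LOAD 0   → [10, 31]
PUSH 11  → [10, 31, 11]
EQ       → [10, 0]
SWAP     → [0, 10]
ADD      → [10]
PUSH -2  → [10, -2]
GT       → [1]
PUSH 11  → [1, 11]
MUL      → [11]
DUP      → [11, 11]
MUL      → [121]
DUP      → [121, 121]
LT       → [0]
PUSH 1   → [0, 1]
ADD      → [1]
PUSH -3  → [1, -3]
SUB      → [4]
PUSH -10 → [4, -10]
LT       → [0]
POP      → []
PUSH -5  → [-5]

31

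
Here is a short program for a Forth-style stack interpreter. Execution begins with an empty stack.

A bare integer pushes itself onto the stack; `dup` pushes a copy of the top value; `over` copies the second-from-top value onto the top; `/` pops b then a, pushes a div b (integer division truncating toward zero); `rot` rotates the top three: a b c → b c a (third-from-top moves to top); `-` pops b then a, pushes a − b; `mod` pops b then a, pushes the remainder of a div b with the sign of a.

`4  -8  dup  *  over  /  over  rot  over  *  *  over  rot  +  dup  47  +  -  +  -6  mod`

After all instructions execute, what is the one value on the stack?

4    → [4]
-8   → [4, -8]
dup  → [4, -8, -8]
*    → [4, 64]
over → [4, 64, 4]
/    → [4, 16]
over → [4, 16, 4]
rot  → [16, 4, 4]
over → [16, 4, 4, 4]
*    → [16, 4, 16]
*    → [16, 64]
over → [16, 64, 16]
rot  → [64, 16, 16]
+    → [64, 32]
dup  → [64, 32, 32]
47   → [64, 32, 32, 47]
+    → [64, 32, 79]
-    → [64, -47]
+    → [17]
-6   → [17, -6]
mod  → [5]

5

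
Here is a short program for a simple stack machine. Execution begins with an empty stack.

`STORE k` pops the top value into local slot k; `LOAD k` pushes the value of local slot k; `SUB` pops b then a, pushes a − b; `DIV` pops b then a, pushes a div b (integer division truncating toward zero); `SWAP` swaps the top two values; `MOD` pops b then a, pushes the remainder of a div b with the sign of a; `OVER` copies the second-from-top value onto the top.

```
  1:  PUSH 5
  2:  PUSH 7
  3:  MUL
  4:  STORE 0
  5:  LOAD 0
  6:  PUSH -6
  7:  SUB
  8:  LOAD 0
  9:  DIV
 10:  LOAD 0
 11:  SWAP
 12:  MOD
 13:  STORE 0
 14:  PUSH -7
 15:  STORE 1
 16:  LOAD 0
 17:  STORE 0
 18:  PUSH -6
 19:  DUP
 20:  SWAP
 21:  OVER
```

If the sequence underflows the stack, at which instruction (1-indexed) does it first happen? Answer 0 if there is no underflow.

PUSH 5  -> [5]
PUSH 7  -> [5, 7]
MUL     -> [35]
STORE 0 -> []
LOAD 0  -> [35]
PUSH -6 -> [35, -6]
SUB     -> [41]
LOAD 0  -> [41, 35]
DIV     -> [1]
LOAD 0  -> [1, 35]
SWAP    -> [35, 1]
MOD     -> [0]
STORE 0 -> []
PUSH -7 -> [-7]
STORE 1 -> []
LOAD 0  -> [0]
STORE 0 -> []
PUSH -6 -> [-6]
DUP     -> [-6, -6]
SWAP    -> [-6, -6]
OVER    -> [-6, -6, -6]

0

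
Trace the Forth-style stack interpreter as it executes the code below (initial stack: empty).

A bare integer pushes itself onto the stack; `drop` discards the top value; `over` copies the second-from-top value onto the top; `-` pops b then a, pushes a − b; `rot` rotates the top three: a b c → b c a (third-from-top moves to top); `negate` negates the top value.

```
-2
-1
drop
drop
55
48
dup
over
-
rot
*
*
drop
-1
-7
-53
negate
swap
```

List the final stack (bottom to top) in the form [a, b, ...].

[-1, 53, -7]

-2     → -2
-1     → -2 -1
drop   → -2
drop   → (empty)
55     → 55
48     → 55 48
dup    → 55 48 48
over   → 55 48 48 48
-      → 55 48 0
rot    → 48 0 55
*      → 48 0
*      → 0
drop   → (empty)
-1     → -1
-7     → -1 -7
-53    → -1 -7 -53
negate → -1 -7 53
swap   → -1 53 -7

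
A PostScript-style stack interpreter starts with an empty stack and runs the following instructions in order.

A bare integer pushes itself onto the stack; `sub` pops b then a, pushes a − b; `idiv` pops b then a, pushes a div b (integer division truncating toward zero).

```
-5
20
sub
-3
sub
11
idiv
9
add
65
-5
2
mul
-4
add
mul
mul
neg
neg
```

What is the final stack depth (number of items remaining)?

1

-5    [-5]
20    [-5, 20]
sub   [-25]
-3    [-25, -3]
sub   [-22]
11    [-22, 11]
idiv  [-2]
9     [-2, 9]
add   [7]
65    [7, 65]
-5    [7, 65, -5]
2     [7, 65, -5, 2]
mul   [7, 65, -10]
-4    [7, 65, -10, -4]
add   [7, 65, -14]
mul   [7, -910]
mul   [-6370]
neg   [6370]
neg   [-6370]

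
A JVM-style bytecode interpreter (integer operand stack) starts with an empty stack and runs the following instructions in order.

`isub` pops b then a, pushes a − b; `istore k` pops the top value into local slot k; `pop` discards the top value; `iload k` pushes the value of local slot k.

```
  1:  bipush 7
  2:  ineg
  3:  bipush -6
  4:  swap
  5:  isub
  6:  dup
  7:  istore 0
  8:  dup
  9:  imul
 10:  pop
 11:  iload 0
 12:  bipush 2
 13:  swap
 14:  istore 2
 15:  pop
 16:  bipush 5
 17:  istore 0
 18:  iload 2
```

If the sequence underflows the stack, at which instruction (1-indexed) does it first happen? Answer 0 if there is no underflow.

0

bipush 7  → 7
ineg      → -7
bipush -6 → -7 -6
swap      → -6 -7
isub      → 1
dup       → 1 1
istore 0  → 1
dup       → 1 1
imul      → 1
pop       → (empty)
iload 0   → 1
bipush 2  → 1 2
swap      → 2 1
istore 2  → 2
pop       → (empty)
bipush 5  → 5
istore 0  → (empty)
iload 2   → 1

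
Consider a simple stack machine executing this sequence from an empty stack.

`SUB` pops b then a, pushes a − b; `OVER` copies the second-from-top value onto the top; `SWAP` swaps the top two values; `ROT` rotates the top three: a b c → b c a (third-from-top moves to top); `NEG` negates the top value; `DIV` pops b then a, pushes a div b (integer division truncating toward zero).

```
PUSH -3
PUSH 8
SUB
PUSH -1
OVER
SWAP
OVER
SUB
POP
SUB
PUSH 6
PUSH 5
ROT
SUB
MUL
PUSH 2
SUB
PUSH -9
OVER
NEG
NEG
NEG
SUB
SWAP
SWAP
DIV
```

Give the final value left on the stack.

PUSH -3 → -3
PUSH 8  → -3 8
SUB     → -11
PUSH -1 → -11 -1
OVER    → -11 -1 -11
SWAP    → -11 -11 -1
OVER    → -11 -11 -1 -11
SUB     → -11 -11 10
POP     → -11 -11
SUB     → 0
PUSH 6  → 0 6
PUSH 5  → 0 6 5
ROT     → 6 5 0
SUB     → 6 5
MUL     → 30
PUSH 2  → 30 2
SUB     → 28
PUSH -9 → 28 -9
OVER    → 28 -9 28
NEG     → 28 -9 -28
NEG     → 28 -9 28
NEG     → 28 -9 -28
SUB     → 28 19
SWAP    → 19 28
SWAP    → 28 19
DIV     → 1

1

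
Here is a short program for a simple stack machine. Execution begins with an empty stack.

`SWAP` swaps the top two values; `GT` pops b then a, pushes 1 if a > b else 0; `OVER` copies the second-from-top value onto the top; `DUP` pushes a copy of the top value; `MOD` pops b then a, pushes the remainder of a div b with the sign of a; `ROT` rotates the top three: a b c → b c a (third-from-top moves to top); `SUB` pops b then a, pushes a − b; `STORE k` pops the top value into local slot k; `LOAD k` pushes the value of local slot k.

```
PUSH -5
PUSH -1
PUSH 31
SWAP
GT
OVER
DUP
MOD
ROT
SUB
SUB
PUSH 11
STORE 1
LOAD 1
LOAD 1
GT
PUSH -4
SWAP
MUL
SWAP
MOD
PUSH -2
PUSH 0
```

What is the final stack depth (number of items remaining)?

PUSH -5 : -5
PUSH -1 : -5 -1
PUSH 31 : -5 -1 31
SWAP    : -5 31 -1
GT      : -5 1
OVER    : -5 1 -5
DUP     : -5 1 -5 -5
MOD     : -5 1 0
ROT     : 1 0 -5
SUB     : 1 5
SUB     : -4
PUSH 11 : -4 11
STORE 1 : -4
LOAD 1  : -4 11
LOAD 1  : -4 11 11
GT      : -4 0
PUSH -4 : -4 0 -4
SWAP    : -4 -4 0
MUL     : -4 0
SWAP    : 0 -4
MOD     : 0
PUSH -2 : 0 -2
PUSH 0  : 0 -2 0

3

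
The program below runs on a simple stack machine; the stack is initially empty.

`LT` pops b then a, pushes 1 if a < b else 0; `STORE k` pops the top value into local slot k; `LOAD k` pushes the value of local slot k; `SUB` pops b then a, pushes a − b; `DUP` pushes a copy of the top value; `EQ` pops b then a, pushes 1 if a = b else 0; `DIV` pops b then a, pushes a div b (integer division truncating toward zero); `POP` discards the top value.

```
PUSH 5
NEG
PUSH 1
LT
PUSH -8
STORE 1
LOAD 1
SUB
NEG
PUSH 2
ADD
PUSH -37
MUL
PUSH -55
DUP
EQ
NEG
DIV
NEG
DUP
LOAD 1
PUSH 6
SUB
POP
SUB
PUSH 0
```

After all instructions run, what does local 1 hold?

-8

PUSH 5    5
NEG       -5
PUSH 1    -5 1
LT        1
PUSH -8   1 -8
STORE 1   1
LOAD 1    1 -8
SUB       9
NEG       -9
PUSH 2    -9 2
ADD       -7
PUSH -37  -7 -37
MUL       259
PUSH -55  259 -55
DUP       259 -55 -55
EQ        259 1
NEG       259 -1
DIV       -259
NEG       259
DUP       259 259
LOAD 1    259 259 -8
PUSH 6    259 259 -8 6
SUB       259 259 -14
POP       259 259
SUB       0
PUSH 0    0 0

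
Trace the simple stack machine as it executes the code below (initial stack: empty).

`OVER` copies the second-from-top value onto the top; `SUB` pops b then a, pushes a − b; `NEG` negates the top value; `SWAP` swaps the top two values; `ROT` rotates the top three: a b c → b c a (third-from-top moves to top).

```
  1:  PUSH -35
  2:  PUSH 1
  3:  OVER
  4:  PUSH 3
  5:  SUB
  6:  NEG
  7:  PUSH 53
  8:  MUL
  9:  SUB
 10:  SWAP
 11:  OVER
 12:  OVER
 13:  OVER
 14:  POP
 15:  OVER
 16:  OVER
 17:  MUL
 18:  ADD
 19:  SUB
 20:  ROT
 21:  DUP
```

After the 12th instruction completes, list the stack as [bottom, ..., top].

PUSH -35 → [-35]
PUSH 1   → [-35, 1]
OVER     → [-35, 1, -35]
PUSH 3   → [-35, 1, -35, 3]
SUB      → [-35, 1, -38]
NEG      → [-35, 1, 38]
PUSH 53  → [-35, 1, 38, 53]
MUL      → [-35, 1, 2014]
SUB      → [-35, -2013]
SWAP     → [-2013, -35]
OVER     → [-2013, -35, -2013]
OVER     → [-2013, -35, -2013, -35]

[-2013, -35, -2013, -35]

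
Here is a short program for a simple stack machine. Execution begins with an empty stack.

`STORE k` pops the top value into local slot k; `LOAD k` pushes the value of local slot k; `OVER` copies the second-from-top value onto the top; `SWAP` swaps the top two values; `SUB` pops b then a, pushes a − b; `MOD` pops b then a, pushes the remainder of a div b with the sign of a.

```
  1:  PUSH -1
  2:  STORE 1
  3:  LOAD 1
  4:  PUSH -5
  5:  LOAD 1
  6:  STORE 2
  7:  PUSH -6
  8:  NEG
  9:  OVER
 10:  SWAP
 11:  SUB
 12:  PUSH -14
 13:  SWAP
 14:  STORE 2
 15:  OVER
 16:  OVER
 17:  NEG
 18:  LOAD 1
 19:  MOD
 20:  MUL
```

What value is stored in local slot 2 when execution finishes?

PUSH -1  : [-1]
STORE 1  : []
LOAD 1   : [-1]
PUSH -5  : [-1, -5]
LOAD 1   : [-1, -5, -1]
STORE 2  : [-1, -5]
PUSH -6  : [-1, -5, -6]
NEG      : [-1, -5, 6]
OVER     : [-1, -5, 6, -5]
SWAP     : [-1, -5, -5, 6]
SUB      : [-1, -5, -11]
PUSH -14 : [-1, -5, -11, -14]
SWAP     : [-1, -5, -14, -11]
STORE 2  : [-1, -5, -14]
OVER     : [-1, -5, -14, -5]
OVER     : [-1, -5, -14, -5, -14]
NEG      : [-1, -5, -14, -5, 14]
LOAD 1   : [-1, -5, -14, -5, 14, -1]
MOD      : [-1, -5, -14, -5, 0]
MUL      : [-1, -5, -14, 0]

-11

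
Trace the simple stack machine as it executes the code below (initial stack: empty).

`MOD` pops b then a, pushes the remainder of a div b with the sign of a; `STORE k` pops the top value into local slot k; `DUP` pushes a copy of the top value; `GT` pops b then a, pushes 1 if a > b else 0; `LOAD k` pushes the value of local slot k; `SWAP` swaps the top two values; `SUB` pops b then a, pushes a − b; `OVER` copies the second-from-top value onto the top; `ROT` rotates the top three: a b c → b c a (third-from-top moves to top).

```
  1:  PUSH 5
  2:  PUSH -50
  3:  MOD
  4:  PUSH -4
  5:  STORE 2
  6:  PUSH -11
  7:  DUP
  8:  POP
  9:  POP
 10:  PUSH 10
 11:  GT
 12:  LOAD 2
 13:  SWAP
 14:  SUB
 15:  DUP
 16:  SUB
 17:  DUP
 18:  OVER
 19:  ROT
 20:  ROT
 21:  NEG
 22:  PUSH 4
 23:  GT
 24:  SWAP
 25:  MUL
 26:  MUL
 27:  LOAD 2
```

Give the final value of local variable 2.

PUSH 5   : 5
PUSH -50 : 5 -50
MOD      : 5
PUSH -4  : 5 -4
STORE 2  : 5
PUSH -11 : 5 -11
DUP      : 5 -11 -11
POP      : 5 -11
POP      : 5
PUSH 10  : 5 10
GT       : 0
LOAD 2   : 0 -4
SWAP     : -4 0
SUB      : -4
DUP      : -4 -4
SUB      : 0
DUP      : 0 0
OVER     : 0 0 0
ROT      : 0 0 0
ROT      : 0 0 0
NEG      : 0 0 0
PUSH 4   : 0 0 0 4
GT       : 0 0 0
SWAP     : 0 0 0
MUL      : 0 0
MUL      : 0
LOAD 2   : 0 -4

-4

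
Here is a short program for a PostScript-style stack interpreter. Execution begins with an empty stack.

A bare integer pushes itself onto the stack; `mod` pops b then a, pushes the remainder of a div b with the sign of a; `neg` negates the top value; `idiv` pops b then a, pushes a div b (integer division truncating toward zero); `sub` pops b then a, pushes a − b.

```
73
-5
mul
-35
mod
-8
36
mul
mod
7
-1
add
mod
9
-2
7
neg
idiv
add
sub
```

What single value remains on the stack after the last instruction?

73   : 73
-5   : 73 -5
mul  : -365
-35  : -365 -35
mod  : -15
-8   : -15 -8
36   : -15 -8 36
mul  : -15 -288
mod  : -15
7    : -15 7
-1   : -15 7 -1
add  : -15 6
mod  : -3
9    : -3 9
-2   : -3 9 -2
7    : -3 9 -2 7
neg  : -3 9 -2 -7
idiv : -3 9 0
add  : -3 9
sub  : -12

-12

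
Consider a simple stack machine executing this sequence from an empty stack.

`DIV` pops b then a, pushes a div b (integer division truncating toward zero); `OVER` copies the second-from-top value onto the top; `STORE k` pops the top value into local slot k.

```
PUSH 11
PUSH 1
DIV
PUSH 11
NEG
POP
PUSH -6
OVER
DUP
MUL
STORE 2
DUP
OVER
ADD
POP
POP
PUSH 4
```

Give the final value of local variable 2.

PUSH 11  11
PUSH 1   11 1
DIV      11
PUSH 11  11 11
NEG      11 -11
POP      11
PUSH -6  11 -6
OVER     11 -6 11
DUP      11 -6 11 11
MUL      11 -6 121
STORE 2  11 -6
DUP      11 -6 -6
OVER     11 -6 -6 -6
ADD      11 -6 -12
POP      11 -6
POP      11
PUSH 4   11 4

121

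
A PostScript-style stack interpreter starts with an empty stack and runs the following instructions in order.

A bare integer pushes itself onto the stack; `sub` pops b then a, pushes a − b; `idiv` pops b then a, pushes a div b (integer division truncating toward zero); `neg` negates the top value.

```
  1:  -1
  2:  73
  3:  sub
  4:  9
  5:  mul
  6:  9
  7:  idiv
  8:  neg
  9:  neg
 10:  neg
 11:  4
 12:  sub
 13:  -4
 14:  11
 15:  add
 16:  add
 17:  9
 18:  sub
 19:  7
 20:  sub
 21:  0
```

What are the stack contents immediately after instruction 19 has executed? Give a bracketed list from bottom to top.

-1   → -1
73   → -1 73
sub  → -74
9    → -74 9
mul  → -666
9    → -666 9
idiv → -74
neg  → 74
neg  → -74
neg  → 74
4    → 74 4
sub  → 70
-4   → 70 -4
11   → 70 -4 11
add  → 70 7
add  → 77
9    → 77 9
sub  → 68
7    → 68 7

[68, 7]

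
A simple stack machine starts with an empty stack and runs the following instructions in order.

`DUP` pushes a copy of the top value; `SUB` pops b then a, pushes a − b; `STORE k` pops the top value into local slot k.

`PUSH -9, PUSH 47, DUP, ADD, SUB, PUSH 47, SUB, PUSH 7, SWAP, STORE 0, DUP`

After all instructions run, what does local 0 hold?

PUSH -9 -> [-9]
PUSH 47 -> [-9, 47]
DUP     -> [-9, 47, 47]
ADD     -> [-9, 94]
SUB     -> [-103]
PUSH 47 -> [-103, 47]
SUB     -> [-150]
PUSH 7  -> [-150, 7]
SWAP    -> [7, -150]
STORE 0 -> [7]
DUP     -> [7, 7]

-150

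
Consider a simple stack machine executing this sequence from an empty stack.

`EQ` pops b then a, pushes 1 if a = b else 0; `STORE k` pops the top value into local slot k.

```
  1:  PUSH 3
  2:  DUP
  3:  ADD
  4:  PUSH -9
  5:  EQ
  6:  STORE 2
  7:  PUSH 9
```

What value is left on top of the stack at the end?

PUSH 3  : 3
DUP     : 3 3
ADD     : 6
PUSH -9 : 6 -9
EQ      : 0
STORE 2 : (empty)
PUSH 9  : 9

9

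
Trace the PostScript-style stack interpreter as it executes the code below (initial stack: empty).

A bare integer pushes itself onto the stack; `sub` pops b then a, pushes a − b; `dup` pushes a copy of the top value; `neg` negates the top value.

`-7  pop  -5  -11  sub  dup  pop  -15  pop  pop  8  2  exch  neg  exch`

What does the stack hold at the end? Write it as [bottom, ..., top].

-7   -> -7
pop  -> (empty)
-5   -> -5
-11  -> -5 -11
sub  -> 6
dup  -> 6 6
pop  -> 6
-15  -> 6 -15
pop  -> 6
pop  -> (empty)
8    -> 8
2    -> 8 2
exch -> 2 8
neg  -> 2 -8
exch -> -8 2

[-8, 2]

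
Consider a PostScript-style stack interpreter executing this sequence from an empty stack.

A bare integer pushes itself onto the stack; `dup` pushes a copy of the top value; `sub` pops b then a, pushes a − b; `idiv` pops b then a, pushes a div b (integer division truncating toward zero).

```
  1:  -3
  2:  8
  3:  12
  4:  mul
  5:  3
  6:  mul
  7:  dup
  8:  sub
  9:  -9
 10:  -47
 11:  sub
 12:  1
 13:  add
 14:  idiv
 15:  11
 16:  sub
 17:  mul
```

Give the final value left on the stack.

-3    [-3]
8     [-3, 8]
12    [-3, 8, 12]
mul   [-3, 96]
3     [-3, 96, 3]
mul   [-3, 288]
dup   [-3, 288, 288]
sub   [-3, 0]
-9    [-3, 0, -9]
-47   [-3, 0, -9, -47]
sub   [-3, 0, 38]
1     [-3, 0, 38, 1]
add   [-3, 0, 39]
idiv  [-3, 0]
11    [-3, 0, 11]
sub   [-3, -11]
mul   [33]

33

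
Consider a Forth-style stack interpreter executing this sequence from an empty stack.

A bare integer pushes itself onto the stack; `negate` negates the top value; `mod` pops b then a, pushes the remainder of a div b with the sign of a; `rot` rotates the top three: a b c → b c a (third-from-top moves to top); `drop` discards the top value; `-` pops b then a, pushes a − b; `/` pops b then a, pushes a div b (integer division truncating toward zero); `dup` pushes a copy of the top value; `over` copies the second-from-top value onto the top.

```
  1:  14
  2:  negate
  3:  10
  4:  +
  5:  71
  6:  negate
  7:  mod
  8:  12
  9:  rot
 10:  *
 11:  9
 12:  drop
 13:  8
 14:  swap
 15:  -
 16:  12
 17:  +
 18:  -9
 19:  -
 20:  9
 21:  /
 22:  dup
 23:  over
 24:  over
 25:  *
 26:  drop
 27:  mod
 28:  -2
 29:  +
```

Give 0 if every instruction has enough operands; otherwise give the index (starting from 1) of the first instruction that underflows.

14      14
negate  -14
10      -14 10
+       -4
71      -4 71
negate  -4 -71
mod     -4
12      -4 12
rot  — needs 3 operands, stack has 2 → underflow

9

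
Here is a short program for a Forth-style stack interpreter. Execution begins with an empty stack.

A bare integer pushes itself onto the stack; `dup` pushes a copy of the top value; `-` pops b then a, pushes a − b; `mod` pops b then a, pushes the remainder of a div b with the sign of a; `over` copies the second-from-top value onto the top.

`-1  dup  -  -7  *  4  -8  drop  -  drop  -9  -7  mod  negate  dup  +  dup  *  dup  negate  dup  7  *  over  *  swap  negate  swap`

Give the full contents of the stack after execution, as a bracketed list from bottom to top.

[16, 16, 1792]

-1     -> [-1]
dup    -> [-1, -1]
-      -> [0]
-7     -> [0, -7]
*      -> [0]
4      -> [0, 4]
-8     -> [0, 4, -8]
drop   -> [0, 4]
-      -> [-4]
drop   -> []
-9     -> [-9]
-7     -> [-9, -7]
mod    -> [-2]
negate -> [2]
dup    -> [2, 2]
+      -> [4]
dup    -> [4, 4]
*      -> [16]
dup    -> [16, 16]
negate -> [16, -16]
dup    -> [16, -16, -16]
7      -> [16, -16, -16, 7]
*      -> [16, -16, -112]
over   -> [16, -16, -112, -16]
*      -> [16, -16, 1792]
swap   -> [16, 1792, -16]
negate -> [16, 1792, 16]
swap   -> [16, 16, 1792]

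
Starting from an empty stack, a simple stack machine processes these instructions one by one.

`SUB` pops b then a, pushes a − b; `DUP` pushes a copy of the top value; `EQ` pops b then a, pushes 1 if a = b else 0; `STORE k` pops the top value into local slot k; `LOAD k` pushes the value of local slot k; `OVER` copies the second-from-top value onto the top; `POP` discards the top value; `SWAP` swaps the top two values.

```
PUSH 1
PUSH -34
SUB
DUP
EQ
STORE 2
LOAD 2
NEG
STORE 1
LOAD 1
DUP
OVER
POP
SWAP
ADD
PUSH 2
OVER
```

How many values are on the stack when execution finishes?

3

PUSH 1   -> [1]
PUSH -34 -> [1, -34]
SUB      -> [35]
DUP      -> [35, 35]
EQ       -> [1]
STORE 2  -> []
LOAD 2   -> [1]
NEG      -> [-1]
STORE 1  -> []
LOAD 1   -> [-1]
DUP      -> [-1, -1]
OVER     -> [-1, -1, -1]
POP      -> [-1, -1]
SWAP     -> [-1, -1]
ADD      -> [-2]
PUSH 2   -> [-2, 2]
OVER     -> [-2, 2, -2]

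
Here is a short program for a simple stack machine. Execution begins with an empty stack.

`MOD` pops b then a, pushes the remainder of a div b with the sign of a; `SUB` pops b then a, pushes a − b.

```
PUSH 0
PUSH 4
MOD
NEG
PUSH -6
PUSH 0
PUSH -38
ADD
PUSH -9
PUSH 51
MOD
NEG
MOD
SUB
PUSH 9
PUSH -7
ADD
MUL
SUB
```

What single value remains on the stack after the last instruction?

8

PUSH 0   -> [0]
PUSH 4   -> [0, 4]
MOD      -> [0]
NEG      -> [0]
PUSH -6  -> [0, -6]
PUSH 0   -> [0, -6, 0]
PUSH -38 -> [0, -6, 0, -38]
ADD      -> [0, -6, -38]
PUSH -9  -> [0, -6, -38, -9]
PUSH 51  -> [0, -6, -38, -9, 51]
MOD      -> [0, -6, -38, -9]
NEG      -> [0, -6, -38, 9]
MOD      -> [0, -6, -2]
SUB      -> [0, -4]
PUSH 9   -> [0, -4, 9]
PUSH -7  -> [0, -4, 9, -7]
ADD      -> [0, -4, 2]
MUL      -> [0, -8]
SUB      -> [8]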